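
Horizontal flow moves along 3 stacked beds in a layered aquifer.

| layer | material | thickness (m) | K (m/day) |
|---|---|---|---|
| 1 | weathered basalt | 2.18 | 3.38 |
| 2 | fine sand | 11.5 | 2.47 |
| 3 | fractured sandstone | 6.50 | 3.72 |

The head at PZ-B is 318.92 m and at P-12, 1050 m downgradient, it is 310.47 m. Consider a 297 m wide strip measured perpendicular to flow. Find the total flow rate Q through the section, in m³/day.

143

Flow is parallel to layering, so each bed carries its own Darcy discharge and the transmissivities add.
Σ(K_i·b_i) = 3.38×2.18 + 2.47×11.5 + 3.72×6.50 = 59.95 m²/day.
Hydraulic gradient i = (318.92 − 310.47) / 1050 = 8.45 / 1050 = 0.008048.
Q = Σ(K_i·b_i) · W · i = 59.95 × 297 × 0.008048 = 143.3 m³/day.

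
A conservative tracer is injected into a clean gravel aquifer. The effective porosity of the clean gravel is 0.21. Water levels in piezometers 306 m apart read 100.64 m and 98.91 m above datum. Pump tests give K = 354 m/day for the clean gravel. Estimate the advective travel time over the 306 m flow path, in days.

Hydraulic gradient i = (100.64 − 98.91) / 306 = 1.73 / 306 = 0.005654.
Darcy flux q = K · i = 354.0 × 0.005654 = 2.001 m/day.
Seepage velocity v = q / n_e = 2.001 / 0.21 = 9.530 m/day.
Travel time t = L / v = 306 / 9.530 = 32.11 days.

32.1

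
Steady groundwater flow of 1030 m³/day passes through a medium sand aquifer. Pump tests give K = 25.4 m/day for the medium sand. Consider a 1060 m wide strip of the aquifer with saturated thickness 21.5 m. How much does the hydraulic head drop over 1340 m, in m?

Cross-sectional area A = 1060 × 21.5 = 22790 m².
From Q = K·A·i, i = Q / (K·A) = 1030 / (25.40 × 22790) = 0.001779.
Head loss Δh = i · L = 0.001779 × 1340 = 2.384 m.

2.38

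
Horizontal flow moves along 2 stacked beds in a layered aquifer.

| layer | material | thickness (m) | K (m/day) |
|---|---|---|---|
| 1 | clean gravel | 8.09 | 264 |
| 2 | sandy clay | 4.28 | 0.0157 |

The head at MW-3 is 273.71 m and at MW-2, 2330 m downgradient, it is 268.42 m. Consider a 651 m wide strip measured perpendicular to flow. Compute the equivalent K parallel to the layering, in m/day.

Flow is parallel to layering, so each bed carries its own Darcy discharge and the transmissivities add.
Σ(K_i·b_i) = 264×8.09 + 0.0157×4.28 = 2136 m²/day.
Total thickness b = 12.37 m, so K_eq = Σ(K_i·b_i)/b = 172.7 m/day.

173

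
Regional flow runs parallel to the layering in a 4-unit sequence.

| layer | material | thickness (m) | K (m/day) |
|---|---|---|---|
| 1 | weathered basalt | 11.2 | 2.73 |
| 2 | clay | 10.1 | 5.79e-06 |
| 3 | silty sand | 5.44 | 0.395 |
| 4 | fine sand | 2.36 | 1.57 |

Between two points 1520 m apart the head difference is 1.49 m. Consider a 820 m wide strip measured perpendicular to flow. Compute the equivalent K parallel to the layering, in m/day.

Flow is parallel to layering, so each bed carries its own Darcy discharge and the transmissivities add.
Σ(K_i·b_i) = 2.73×11.2 + 5.79e-06×10.1 + 0.395×5.44 + 1.57×2.36 = 36.43 m²/day.
Total thickness b = 29.10 m, so K_eq = Σ(K_i·b_i)/b = 1.252 m/day.

1.25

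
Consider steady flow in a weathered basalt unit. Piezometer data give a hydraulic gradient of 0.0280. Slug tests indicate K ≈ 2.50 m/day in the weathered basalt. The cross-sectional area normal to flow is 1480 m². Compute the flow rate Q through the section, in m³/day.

104

Hydraulic gradient i = 0.0280.
Darcy's law: Q = K · A · i = 2.500 × 1480 × 0.02800 = 103.6 m³/day.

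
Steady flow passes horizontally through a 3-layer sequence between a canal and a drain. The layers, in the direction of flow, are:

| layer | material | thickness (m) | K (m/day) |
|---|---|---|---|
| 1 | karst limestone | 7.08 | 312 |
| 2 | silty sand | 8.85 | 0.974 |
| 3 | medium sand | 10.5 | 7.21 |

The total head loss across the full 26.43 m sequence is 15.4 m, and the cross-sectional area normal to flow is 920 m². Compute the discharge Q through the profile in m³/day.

Flow is perpendicular to layering, so the layers act in series and the equivalent K is the thickness-weighted harmonic mean.
Total thickness L = 7.08 + 8.85 + 10.5 = 26.43 m.
Σ(b_i/K_i) = 7.08/312 + 8.85/0.974 + 10.5/7.21 = 10.57 d.
K_eq = L / Σ(b_i/K_i) = 26.43 / 10.57 = 2.502 m/day.
Q = K_eq · A · (Δh/L) = 2.502 × 920 × (15.4/26.43) = 1341 m³/day.

1340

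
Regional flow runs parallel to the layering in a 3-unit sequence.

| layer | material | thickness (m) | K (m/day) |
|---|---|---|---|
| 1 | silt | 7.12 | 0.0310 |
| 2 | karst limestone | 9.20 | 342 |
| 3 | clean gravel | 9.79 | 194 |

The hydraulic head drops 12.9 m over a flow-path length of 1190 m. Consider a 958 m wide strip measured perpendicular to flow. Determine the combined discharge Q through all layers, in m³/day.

Flow is parallel to layering, so each bed carries its own Darcy discharge and the transmissivities add.
Σ(K_i·b_i) = 0.0310×7.12 + 342×9.20 + 194×9.79 = 5046 m²/day.
Hydraulic gradient i = Δh / L = 12.9 / 1190 = 0.01084.
Q = Σ(K_i·b_i) · W · i = 5046 × 958 × 0.01084 = 52402 m³/day.

52400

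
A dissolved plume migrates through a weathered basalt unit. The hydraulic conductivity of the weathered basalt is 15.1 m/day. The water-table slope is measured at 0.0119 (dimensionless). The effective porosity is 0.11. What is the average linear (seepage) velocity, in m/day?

1.63

Hydraulic gradient i = 0.0119.
Darcy flux q = K · i = 15.10 × 0.01190 = 0.1797 m/day.
Seepage velocity v = q / n_e = 0.1797 / 0.11 = 1.634 m/day.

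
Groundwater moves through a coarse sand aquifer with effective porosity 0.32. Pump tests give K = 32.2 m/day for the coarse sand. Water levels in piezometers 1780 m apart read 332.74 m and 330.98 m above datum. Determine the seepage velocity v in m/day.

Hydraulic gradient i = (332.74 − 330.98) / 1780 = 1.76 / 1780 = 0.0009888.
Darcy flux q = K · i = 32.20 × 0.0009888 = 0.03184 m/day.
Seepage velocity v = q / n_e = 0.03184 / 0.32 = 0.09949 m/day.

0.0995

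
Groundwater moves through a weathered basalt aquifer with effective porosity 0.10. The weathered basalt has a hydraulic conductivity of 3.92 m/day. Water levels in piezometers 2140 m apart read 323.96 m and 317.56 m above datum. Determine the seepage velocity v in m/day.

Hydraulic gradient i = (323.96 − 317.56) / 2140 = 6.4 / 2140 = 0.002991.
Darcy flux q = K · i = 3.920 × 0.002991 = 0.01172 m/day.
Seepage velocity v = q / n_e = 0.01172 / 0.10 = 0.1172 m/day.

0.117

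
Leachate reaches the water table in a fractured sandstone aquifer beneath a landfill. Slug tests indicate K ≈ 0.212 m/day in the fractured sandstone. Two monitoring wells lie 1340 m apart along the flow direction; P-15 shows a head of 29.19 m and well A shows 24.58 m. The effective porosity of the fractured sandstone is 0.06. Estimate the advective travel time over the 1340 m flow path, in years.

302

Hydraulic gradient i = (29.19 − 24.58) / 1340 = 4.61 / 1340 = 0.003440.
Darcy flux q = K · i = 0.2120 × 0.003440 = 0.0007293 m/day.
Seepage velocity v = q / n_e = 0.0007293 / 0.06 = 0.01216 m/day.
Travel time t = L / v = 1340 / 0.01216 = 1.102e+05 days = 301.8 years.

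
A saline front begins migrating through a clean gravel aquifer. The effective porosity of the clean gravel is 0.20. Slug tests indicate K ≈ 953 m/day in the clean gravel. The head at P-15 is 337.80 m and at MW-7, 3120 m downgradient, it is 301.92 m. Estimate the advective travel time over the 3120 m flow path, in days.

56.9

Hydraulic gradient i = (337.80 − 301.92) / 3120 = 35.88 / 3120 = 0.01150.
Darcy flux q = K · i = 953.0 × 0.01150 = 10.96 m/day.
Seepage velocity v = q / n_e = 10.96 / 0.20 = 54.80 m/day.
Travel time t = L / v = 3120 / 54.80 = 56.94 days.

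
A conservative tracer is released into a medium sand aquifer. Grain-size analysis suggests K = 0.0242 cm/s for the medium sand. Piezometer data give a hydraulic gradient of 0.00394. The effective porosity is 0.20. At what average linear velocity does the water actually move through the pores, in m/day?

Convert K: 0.0242 cm/s × 864 = 20.91 m/day.
Hydraulic gradient i = 0.00394.
Darcy flux q = K · i = 20.91 × 0.003940 = 0.08238 m/day.
Seepage velocity v = q / n_e = 0.08238 / 0.20 = 0.4119 m/day.

0.412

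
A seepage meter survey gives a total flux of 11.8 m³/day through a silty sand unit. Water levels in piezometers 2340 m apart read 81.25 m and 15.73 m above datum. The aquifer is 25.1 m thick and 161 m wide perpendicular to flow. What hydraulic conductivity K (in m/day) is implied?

Cross-sectional area A = 161 × 25.1 = 4041 m².
Hydraulic gradient i = (81.25 − 15.73) / 2340 = 65.52 / 2340 = 0.02800.
From Q = K·A·i, K = Q / (A·i) = 11.8 / (4041 × 0.02800) = 0.1043 m/day.

0.104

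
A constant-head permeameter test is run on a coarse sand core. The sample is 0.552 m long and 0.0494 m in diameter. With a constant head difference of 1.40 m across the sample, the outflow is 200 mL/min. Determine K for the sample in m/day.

Cross-sectional area A = π·(d/2)² = π × (0.0494/2)² = 0.001917 m².
Convert discharge: 200 mL/min = 3.333e-06 m³/s.
Darcy's law rearranged: K = Q·L / (A·Δh) = 3.333e-06 × 0.552 / (0.001917 × 1.40) = 0.0006857 m/s = 59.25 m/day.

59.2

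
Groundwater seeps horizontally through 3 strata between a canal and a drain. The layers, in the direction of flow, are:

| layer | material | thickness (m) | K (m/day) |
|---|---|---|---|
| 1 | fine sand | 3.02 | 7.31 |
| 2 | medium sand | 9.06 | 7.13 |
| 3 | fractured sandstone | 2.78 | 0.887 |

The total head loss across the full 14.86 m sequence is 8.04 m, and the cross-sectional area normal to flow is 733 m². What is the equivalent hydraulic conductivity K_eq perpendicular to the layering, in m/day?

3.08

Flow is perpendicular to layering, so the layers act in series and the equivalent K is the thickness-weighted harmonic mean.
Total thickness L = 3.02 + 9.06 + 2.78 = 14.86 m.
Σ(b_i/K_i) = 3.02/7.31 + 9.06/7.13 + 2.78/0.887 = 4.818 d.
K_eq = L / Σ(b_i/K_i) = 14.86 / 4.818 = 3.084 m/day.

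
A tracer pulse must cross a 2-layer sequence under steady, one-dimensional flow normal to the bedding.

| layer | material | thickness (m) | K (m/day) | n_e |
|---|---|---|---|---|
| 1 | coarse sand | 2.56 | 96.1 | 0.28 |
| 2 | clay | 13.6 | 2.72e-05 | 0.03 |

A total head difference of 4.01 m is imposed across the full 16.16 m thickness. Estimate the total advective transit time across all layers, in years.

384

With flow normal to the layers, continuity requires the same specific discharge q through every layer.
Σ(b_i/K_i) = 2.56/96.1 + 13.6/2.72e-05 = 5.000e+05 d.
q = Δh / Σ(b_i/K_i) = 4.01 / 5.000e+05 = 8.020e-06 m/day.
In each layer the seepage velocity is v_i = q/n_i, so the layer transit time is t_i = b_i·n_i / q:
  layer 1 (coarse sand): t_1 = 2.56 × 0.28 / 8.020e-06 = 89377 d
  layer 2 (clay): t_2 = 13.6 × 0.03 / 8.020e-06 = 50873 d
Total t = Σ t_i = 1.402e+05 days = 384.0 years.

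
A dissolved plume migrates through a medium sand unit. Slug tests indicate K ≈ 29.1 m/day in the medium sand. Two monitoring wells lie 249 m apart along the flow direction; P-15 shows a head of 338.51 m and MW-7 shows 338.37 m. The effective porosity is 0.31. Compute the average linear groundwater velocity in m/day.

0.0528

Hydraulic gradient i = (338.51 − 338.37) / 249 = 0.14 / 249 = 0.0005622.
Darcy flux q = K · i = 29.10 × 0.0005622 = 0.01636 m/day.
Seepage velocity v = q / n_e = 0.01636 / 0.31 = 0.05278 m/day.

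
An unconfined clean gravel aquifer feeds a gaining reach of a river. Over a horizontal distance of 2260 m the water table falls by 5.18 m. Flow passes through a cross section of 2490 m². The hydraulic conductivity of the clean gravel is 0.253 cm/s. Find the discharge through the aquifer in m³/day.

1250

Convert K: 0.253 cm/s × 864 = 218.6 m/day.
Hydraulic gradient i = Δh / L = 5.18 / 2260 = 0.002292.
Darcy's law: Q = K · A · i = 218.6 × 2490 × 0.002292 = 1248 m³/day.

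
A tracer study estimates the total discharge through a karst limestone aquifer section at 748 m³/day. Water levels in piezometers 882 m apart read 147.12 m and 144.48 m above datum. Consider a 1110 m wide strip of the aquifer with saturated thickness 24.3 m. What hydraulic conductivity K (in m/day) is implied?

9.26

Cross-sectional area A = 1110 × 24.3 = 26973 m².
Hydraulic gradient i = (147.12 − 144.48) / 882 = 2.64 / 882 = 0.002993.
From Q = K·A·i, K = Q / (A·i) = 748 / (26973 × 0.002993) = 9.265 m/day.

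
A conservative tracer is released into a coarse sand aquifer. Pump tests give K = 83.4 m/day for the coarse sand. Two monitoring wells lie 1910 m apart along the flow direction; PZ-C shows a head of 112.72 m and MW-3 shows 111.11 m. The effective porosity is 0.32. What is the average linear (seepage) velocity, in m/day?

0.220

Hydraulic gradient i = (112.72 − 111.11) / 1910 = 1.61 / 1910 = 0.0008429.
Darcy flux q = K · i = 83.40 × 0.0008429 = 0.07030 m/day.
Seepage velocity v = q / n_e = 0.07030 / 0.32 = 0.2197 m/day.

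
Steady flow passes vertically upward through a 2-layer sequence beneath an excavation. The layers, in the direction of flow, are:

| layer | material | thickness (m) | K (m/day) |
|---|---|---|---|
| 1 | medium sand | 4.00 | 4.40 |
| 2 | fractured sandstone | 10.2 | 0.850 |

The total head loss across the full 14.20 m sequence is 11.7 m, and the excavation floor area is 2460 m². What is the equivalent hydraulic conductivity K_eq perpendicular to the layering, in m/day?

Flow is perpendicular to layering, so the layers act in series and the equivalent K is the thickness-weighted harmonic mean.
Total thickness L = 4.00 + 10.2 = 14.20 m.
Σ(b_i/K_i) = 4.00/4.40 + 10.2/0.850 = 12.91 d.
K_eq = L / Σ(b_i/K_i) = 14.20 / 12.91 = 1.100 m/day.

1.10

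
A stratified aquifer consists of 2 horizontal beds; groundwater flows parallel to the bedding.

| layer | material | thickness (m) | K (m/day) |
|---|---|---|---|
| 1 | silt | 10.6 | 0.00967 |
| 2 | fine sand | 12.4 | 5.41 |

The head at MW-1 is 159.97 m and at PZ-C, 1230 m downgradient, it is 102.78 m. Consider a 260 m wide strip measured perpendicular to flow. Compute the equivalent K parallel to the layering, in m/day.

2.92

Flow is parallel to layering, so each bed carries its own Darcy discharge and the transmissivities add.
Σ(K_i·b_i) = 0.00967×10.6 + 5.41×12.4 = 67.19 m²/day.
Total thickness b = 23.00 m, so K_eq = Σ(K_i·b_i)/b = 2.921 m/day.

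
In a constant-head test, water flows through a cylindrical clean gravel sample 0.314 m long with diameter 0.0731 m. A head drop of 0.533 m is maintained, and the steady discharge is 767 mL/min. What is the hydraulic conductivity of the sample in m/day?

155

Cross-sectional area A = π·(d/2)² = π × (0.0731/2)² = 0.004197 m².
Convert discharge: 767 mL/min = 1.278e-05 m³/s.
Darcy's law rearranged: K = Q·L / (A·Δh) = 1.278e-05 × 0.314 / (0.004197 × 0.533) = 0.001794 m/s = 155.0 m/day.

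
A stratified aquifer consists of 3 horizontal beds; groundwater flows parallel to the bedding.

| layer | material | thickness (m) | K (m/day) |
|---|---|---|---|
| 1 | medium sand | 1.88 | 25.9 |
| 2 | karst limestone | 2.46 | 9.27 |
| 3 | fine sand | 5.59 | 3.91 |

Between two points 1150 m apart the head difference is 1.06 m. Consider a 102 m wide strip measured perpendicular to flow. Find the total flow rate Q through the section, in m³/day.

8.78

Flow is parallel to layering, so each bed carries its own Darcy discharge and the transmissivities add.
Σ(K_i·b_i) = 25.9×1.88 + 9.27×2.46 + 3.91×5.59 = 93.35 m²/day.
Hydraulic gradient i = Δh / L = 1.06 / 1150 = 0.0009217.
Q = Σ(K_i·b_i) · W · i = 93.35 × 102 × 0.0009217 = 8.777 m³/day.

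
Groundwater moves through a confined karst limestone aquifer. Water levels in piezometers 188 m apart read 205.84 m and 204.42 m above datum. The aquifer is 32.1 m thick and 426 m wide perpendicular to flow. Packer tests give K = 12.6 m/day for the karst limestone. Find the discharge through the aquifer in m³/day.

Cross-sectional area A = 426 × 32.1 = 13675 m².
Hydraulic gradient i = (205.84 − 204.42) / 188 = 1.42 / 188 = 0.007553.
Darcy's law: Q = K · A · i = 12.60 × 13675 × 0.007553 = 1301 m³/day.

1300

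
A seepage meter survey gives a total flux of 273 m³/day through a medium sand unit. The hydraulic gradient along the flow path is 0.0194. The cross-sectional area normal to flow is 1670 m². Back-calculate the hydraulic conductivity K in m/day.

8.43

Hydraulic gradient i = 0.0194.
From Q = K·A·i, K = Q / (A·i) = 273 / (1670 × 0.01940) = 8.426 m/day.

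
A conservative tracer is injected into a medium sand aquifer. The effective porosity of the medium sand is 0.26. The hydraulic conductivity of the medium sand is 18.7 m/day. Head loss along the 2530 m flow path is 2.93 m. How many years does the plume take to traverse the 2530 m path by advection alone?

Hydraulic gradient i = Δh / L = 2.93 / 2530 = 0.001158.
Darcy flux q = K · i = 18.70 × 0.001158 = 0.02166 m/day.
Seepage velocity v = q / n_e = 0.02166 / 0.26 = 0.08329 m/day.
Travel time t = L / v = 2530 / 0.08329 = 30374 days = 83.16 years.

83.2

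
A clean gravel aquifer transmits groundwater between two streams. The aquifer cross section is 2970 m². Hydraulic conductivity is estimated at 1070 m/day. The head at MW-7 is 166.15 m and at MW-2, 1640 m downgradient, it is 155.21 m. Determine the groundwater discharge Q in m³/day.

Hydraulic gradient i = (166.15 − 155.21) / 1640 = 10.94 / 1640 = 0.006671.
Darcy's law: Q = K · A · i = 1070 × 2970 × 0.006671 = 21199 m³/day.

21200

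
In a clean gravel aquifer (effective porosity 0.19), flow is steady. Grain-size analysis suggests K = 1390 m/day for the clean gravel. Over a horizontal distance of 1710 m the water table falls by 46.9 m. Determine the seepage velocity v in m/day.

Hydraulic gradient i = Δh / L = 46.9 / 1710 = 0.02743.
Darcy flux q = K · i = 1390 × 0.02743 = 38.12 m/day.
Seepage velocity v = q / n_e = 38.12 / 0.19 = 200.6 m/day.

201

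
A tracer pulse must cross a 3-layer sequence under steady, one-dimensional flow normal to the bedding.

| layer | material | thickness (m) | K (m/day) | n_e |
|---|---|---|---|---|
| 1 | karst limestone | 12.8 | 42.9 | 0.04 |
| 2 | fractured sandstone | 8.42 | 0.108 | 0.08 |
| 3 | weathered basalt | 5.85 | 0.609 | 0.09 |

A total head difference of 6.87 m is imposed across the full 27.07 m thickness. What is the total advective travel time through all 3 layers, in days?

21.9

With flow normal to the layers, continuity requires the same specific discharge q through every layer.
Σ(b_i/K_i) = 12.8/42.9 + 8.42/0.108 + 5.85/0.609 = 87.87 d.
q = Δh / Σ(b_i/K_i) = 6.87 / 87.87 = 0.07819 m/day.
In each layer the seepage velocity is v_i = q/n_i, so the layer transit time is t_i = b_i·n_i / q:
  layer 1 (karst limestone): t_1 = 12.8 × 0.04 / 0.07819 = 6.548 d
  layer 2 (fractured sandstone): t_2 = 8.42 × 0.08 / 0.07819 = 8.615 d
  layer 3 (weathered basalt): t_3 = 5.85 × 0.09 / 0.07819 = 6.734 d
Total t = Σ t_i = 21.90 days.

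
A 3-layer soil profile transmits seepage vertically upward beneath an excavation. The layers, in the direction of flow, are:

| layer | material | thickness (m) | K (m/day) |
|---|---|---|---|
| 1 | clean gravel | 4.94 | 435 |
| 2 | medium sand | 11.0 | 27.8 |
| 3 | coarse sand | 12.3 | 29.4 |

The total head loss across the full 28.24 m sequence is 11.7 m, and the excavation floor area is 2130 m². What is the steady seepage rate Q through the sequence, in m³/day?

Flow is perpendicular to layering, so the layers act in series and the equivalent K is the thickness-weighted harmonic mean.
Total thickness L = 4.94 + 11.0 + 12.3 = 28.24 m.
Σ(b_i/K_i) = 4.94/435 + 11.0/27.8 + 12.3/29.4 = 0.8254 d.
K_eq = L / Σ(b_i/K_i) = 28.24 / 0.8254 = 34.21 m/day.
Q = K_eq · A · (Δh/L) = 34.21 × 2130 × (11.7/28.24) = 30192 m³/day.

30200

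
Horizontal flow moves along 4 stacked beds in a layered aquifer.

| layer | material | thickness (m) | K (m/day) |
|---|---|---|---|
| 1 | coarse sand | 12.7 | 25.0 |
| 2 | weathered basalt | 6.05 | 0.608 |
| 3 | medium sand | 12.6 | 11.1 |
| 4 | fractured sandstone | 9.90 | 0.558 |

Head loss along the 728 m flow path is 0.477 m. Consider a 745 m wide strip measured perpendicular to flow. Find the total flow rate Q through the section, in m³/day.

228

Flow is parallel to layering, so each bed carries its own Darcy discharge and the transmissivities add.
Σ(K_i·b_i) = 25.0×12.7 + 0.608×6.05 + 11.1×12.6 + 0.558×9.90 = 466.6 m²/day.
Hydraulic gradient i = Δh / L = 0.477 / 728 = 0.0006552.
Q = Σ(K_i·b_i) · W · i = 466.6 × 745 × 0.0006552 = 227.7 m³/day.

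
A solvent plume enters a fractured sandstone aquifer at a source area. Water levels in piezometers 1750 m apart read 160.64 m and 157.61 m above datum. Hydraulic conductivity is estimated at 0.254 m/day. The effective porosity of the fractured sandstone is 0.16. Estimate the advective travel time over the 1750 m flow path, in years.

Hydraulic gradient i = (160.64 − 157.61) / 1750 = 3.03 / 1750 = 0.001731.
Darcy flux q = K · i = 0.2540 × 0.001731 = 0.0004398 m/day.
Seepage velocity v = q / n_e = 0.0004398 / 0.16 = 0.002749 m/day.
Travel time t = L / v = 1750 / 0.002749 = 6.367e+05 days = 1743 years.

1740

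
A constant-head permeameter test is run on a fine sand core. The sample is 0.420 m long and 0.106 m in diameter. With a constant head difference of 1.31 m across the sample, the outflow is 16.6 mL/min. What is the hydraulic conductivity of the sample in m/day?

Cross-sectional area A = π·(d/2)² = π × (0.106/2)² = 0.008825 m².
Convert discharge: 16.6 mL/min = 2.767e-07 m³/s.
Darcy's law rearranged: K = Q·L / (A·Δh) = 2.767e-07 × 0.420 / (0.008825 × 1.31) = 1.005e-05 m/s = 0.8685 m/day.

0.868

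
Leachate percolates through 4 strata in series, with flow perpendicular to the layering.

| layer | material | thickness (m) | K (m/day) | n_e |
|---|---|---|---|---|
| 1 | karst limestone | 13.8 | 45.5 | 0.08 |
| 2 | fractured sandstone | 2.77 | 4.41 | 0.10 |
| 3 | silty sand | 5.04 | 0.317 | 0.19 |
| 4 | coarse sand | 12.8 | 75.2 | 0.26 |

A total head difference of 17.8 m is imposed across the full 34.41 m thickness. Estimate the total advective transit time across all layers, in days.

With flow normal to the layers, continuity requires the same specific discharge q through every layer.
Σ(b_i/K_i) = 13.8/45.5 + 2.77/4.41 + 5.04/0.317 + 12.8/75.2 = 17.00 d.
q = Δh / Σ(b_i/K_i) = 17.8 / 17.00 = 1.047 m/day.
In each layer the seepage velocity is v_i = q/n_i, so the layer transit time is t_i = b_i·n_i / q:
  layer 1 (karst limestone): t_1 = 13.8 × 0.08 / 1.047 = 1.054 d
  layer 2 (fractured sandstone): t_2 = 2.77 × 0.10 / 1.047 = 0.2646 d
  layer 3 (silty sand): t_3 = 5.04 × 0.19 / 1.047 = 0.9146 d
  layer 4 (coarse sand): t_4 = 12.8 × 0.26 / 1.047 = 3.179 d
Total t = Σ t_i = 5.412 days.

5.41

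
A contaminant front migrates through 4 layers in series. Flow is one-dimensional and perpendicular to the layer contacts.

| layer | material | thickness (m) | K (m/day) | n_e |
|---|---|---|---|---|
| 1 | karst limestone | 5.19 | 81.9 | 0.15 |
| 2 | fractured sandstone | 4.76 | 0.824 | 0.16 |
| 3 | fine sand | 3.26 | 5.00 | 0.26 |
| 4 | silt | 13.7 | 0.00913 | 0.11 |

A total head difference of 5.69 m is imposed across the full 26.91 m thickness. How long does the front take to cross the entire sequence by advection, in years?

With flow normal to the layers, continuity requires the same specific discharge q through every layer.
Σ(b_i/K_i) = 5.19/81.9 + 4.76/0.824 + 3.26/5.00 + 13.7/0.00913 = 1507 d.
q = Δh / Σ(b_i/K_i) = 5.69 / 1507 = 0.003776 m/day.
In each layer the seepage velocity is v_i = q/n_i, so the layer transit time is t_i = b_i·n_i / q:
  layer 1 (karst limestone): t_1 = 5.19 × 0.15 / 0.003776 = 206.2 d
  layer 2 (fractured sandstone): t_2 = 4.76 × 0.16 / 0.003776 = 201.7 d
  layer 3 (fine sand): t_3 = 3.26 × 0.26 / 0.003776 = 224.5 d
  layer 4 (silt): t_4 = 13.7 × 0.11 / 0.003776 = 399.1 d
Total t = Σ t_i = 1032 days = 2.824 years.

2.82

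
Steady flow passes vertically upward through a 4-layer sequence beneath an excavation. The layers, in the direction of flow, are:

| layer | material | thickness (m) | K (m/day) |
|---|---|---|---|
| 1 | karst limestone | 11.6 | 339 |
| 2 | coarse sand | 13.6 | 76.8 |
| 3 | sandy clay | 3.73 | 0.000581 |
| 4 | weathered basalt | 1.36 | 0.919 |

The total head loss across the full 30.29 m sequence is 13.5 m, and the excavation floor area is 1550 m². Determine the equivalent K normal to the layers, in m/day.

Flow is perpendicular to layering, so the layers act in series and the equivalent K is the thickness-weighted harmonic mean.
Total thickness L = 11.6 + 13.6 + 3.73 + 1.36 = 30.29 m.
Σ(b_i/K_i) = 11.6/339 + 13.6/76.8 + 3.73/0.000581 + 1.36/0.919 = 6422 d.
K_eq = L / Σ(b_i/K_i) = 30.29 / 6422 = 0.004717 m/day.

0.00472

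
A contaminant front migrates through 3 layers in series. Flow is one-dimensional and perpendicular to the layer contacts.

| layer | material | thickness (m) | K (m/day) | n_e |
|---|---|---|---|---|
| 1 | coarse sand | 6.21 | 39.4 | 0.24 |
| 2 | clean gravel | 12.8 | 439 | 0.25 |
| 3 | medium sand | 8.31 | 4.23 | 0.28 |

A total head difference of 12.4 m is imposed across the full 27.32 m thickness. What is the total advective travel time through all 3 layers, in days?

1.22

With flow normal to the layers, continuity requires the same specific discharge q through every layer.
Σ(b_i/K_i) = 6.21/39.4 + 12.8/439 + 8.31/4.23 = 2.151 d.
q = Δh / Σ(b_i/K_i) = 12.4 / 2.151 = 5.764 m/day.
In each layer the seepage velocity is v_i = q/n_i, so the layer transit time is t_i = b_i·n_i / q:
  layer 1 (coarse sand): t_1 = 6.21 × 0.24 / 5.764 = 0.2586 d
  layer 2 (clean gravel): t_2 = 12.8 × 0.25 / 5.764 = 0.5552 d
  layer 3 (medium sand): t_3 = 8.31 × 0.28 / 5.764 = 0.4037 d
Total t = Σ t_i = 1.217 days.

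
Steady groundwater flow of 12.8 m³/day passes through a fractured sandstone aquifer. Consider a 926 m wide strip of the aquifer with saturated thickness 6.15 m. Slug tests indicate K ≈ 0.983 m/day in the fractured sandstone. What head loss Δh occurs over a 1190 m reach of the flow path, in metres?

Cross-sectional area A = 926 × 6.15 = 5695 m².
From Q = K·A·i, i = Q / (K·A) = 12.8 / (0.9830 × 5695) = 0.002286.
Head loss Δh = i · L = 0.002286 × 1190 = 2.721 m.

2.72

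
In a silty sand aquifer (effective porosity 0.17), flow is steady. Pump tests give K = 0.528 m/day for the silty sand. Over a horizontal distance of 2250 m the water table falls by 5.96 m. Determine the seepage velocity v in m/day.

Hydraulic gradient i = Δh / L = 5.96 / 2250 = 0.002649.
Darcy flux q = K · i = 0.5280 × 0.002649 = 0.001399 m/day.
Seepage velocity v = q / n_e = 0.001399 / 0.17 = 0.008227 m/day.

0.00823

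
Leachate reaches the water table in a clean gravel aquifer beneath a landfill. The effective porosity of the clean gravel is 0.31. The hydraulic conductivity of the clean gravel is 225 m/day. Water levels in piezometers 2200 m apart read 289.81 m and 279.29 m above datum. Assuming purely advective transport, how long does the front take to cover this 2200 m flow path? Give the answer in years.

1.74

Hydraulic gradient i = (289.81 − 279.29) / 2200 = 10.52 / 2200 = 0.004782.
Darcy flux q = K · i = 225.0 × 0.004782 = 1.076 m/day.
Seepage velocity v = q / n_e = 1.076 / 0.31 = 3.471 m/day.
Travel time t = L / v = 2200 / 3.471 = 633.9 days = 1.735 years.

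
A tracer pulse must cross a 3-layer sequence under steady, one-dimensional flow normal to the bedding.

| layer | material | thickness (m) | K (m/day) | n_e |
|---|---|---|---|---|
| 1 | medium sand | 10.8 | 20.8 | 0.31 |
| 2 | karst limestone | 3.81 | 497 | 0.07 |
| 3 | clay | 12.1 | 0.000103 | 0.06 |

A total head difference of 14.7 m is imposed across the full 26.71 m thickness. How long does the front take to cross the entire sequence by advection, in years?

With flow normal to the layers, continuity requires the same specific discharge q through every layer.
Σ(b_i/K_i) = 10.8/20.8 + 3.81/497 + 12.1/0.000103 = 1.175e+05 d.
q = Δh / Σ(b_i/K_i) = 14.7 / 1.175e+05 = 0.0001251 m/day.
In each layer the seepage velocity is v_i = q/n_i, so the layer transit time is t_i = b_i·n_i / q:
  layer 1 (medium sand): t_1 = 10.8 × 0.31 / 0.0001251 = 26756 d
  layer 2 (karst limestone): t_2 = 3.81 × 0.07 / 0.0001251 = 2131 d
  layer 3 (clay): t_3 = 12.1 × 0.06 / 0.0001251 = 5802 d
Total t = Σ t_i = 34689 days = 94.97 years.

95.0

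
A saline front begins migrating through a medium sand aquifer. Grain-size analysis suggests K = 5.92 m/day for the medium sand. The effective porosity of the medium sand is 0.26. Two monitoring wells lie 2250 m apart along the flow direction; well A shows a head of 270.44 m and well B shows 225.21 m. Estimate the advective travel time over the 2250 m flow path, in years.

Hydraulic gradient i = (270.44 − 225.21) / 2250 = 45.23 / 2250 = 0.02010.
Darcy flux q = K · i = 5.920 × 0.02010 = 0.1190 m/day.
Seepage velocity v = q / n_e = 0.1190 / 0.26 = 0.4577 m/day.
Travel time t = L / v = 2250 / 0.4577 = 4916 days = 13.46 years.

13.5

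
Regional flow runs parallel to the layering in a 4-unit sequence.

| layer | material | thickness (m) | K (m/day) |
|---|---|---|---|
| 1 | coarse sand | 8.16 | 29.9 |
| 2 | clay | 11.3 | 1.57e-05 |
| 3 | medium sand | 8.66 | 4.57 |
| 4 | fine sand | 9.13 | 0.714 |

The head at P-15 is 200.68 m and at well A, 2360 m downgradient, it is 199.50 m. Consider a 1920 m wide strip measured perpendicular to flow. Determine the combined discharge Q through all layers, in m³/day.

278

Flow is parallel to layering, so each bed carries its own Darcy discharge and the transmissivities add.
Σ(K_i·b_i) = 29.9×8.16 + 1.57e-05×11.3 + 4.57×8.66 + 0.714×9.13 = 290.1 m²/day.
Hydraulic gradient i = (200.68 − 199.50) / 2360 = 1.18 / 2360 = 0.0005000.
Q = Σ(K_i·b_i) · W · i = 290.1 × 1920 × 0.0005000 = 278.5 m³/day.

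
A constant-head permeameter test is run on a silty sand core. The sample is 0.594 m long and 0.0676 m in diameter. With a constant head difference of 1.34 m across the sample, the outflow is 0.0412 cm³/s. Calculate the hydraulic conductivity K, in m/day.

0.440

Cross-sectional area A = π·(d/2)² = π × (0.0676/2)² = 0.003589 m².
Convert discharge: 0.0412 cm³/s = 4.120e-08 m³/s.
Darcy's law rearranged: K = Q·L / (A·Δh) = 4.120e-08 × 0.594 / (0.003589 × 1.34) = 5.089e-06 m/s = 0.4397 m/day.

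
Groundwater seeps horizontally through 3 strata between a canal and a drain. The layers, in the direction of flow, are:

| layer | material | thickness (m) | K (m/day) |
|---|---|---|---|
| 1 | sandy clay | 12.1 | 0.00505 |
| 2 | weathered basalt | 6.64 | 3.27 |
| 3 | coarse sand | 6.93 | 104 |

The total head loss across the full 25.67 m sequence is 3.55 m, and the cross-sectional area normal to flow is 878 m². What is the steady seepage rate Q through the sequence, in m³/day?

Flow is perpendicular to layering, so the layers act in series and the equivalent K is the thickness-weighted harmonic mean.
Total thickness L = 12.1 + 6.64 + 6.93 = 25.67 m.
Σ(b_i/K_i) = 12.1/0.00505 + 6.64/3.27 + 6.93/104 = 2398 d.
K_eq = L / Σ(b_i/K_i) = 25.67 / 2398 = 0.01070 m/day.
Q = K_eq · A · (Δh/L) = 0.01070 × 878 × (3.55/25.67) = 1.300 m³/day.

1.30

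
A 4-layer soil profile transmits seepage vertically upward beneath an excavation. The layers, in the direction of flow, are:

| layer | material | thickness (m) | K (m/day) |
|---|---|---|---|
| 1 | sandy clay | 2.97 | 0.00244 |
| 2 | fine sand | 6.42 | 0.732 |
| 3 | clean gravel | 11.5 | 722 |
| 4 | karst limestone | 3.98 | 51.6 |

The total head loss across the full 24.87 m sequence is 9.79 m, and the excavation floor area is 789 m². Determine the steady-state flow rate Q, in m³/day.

6.30

Flow is perpendicular to layering, so the layers act in series and the equivalent K is the thickness-weighted harmonic mean.
Total thickness L = 2.97 + 6.42 + 11.5 + 3.98 = 24.87 m.
Σ(b_i/K_i) = 2.97/0.00244 + 6.42/0.732 + 11.5/722 + 3.98/51.6 = 1226 d.
K_eq = L / Σ(b_i/K_i) = 24.87 / 1226 = 0.02028 m/day.
Q = K_eq · A · (Δh/L) = 0.02028 × 789 × (9.79/24.87) = 6.300 m³/day.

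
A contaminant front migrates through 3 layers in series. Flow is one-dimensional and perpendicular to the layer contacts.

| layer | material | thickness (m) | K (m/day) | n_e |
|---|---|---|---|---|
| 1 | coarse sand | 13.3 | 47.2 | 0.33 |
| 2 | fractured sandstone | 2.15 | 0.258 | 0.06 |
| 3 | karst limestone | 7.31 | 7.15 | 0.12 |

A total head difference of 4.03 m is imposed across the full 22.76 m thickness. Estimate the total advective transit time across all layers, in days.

12.9

With flow normal to the layers, continuity requires the same specific discharge q through every layer.
Σ(b_i/K_i) = 13.3/47.2 + 2.15/0.258 + 7.31/7.15 = 9.637 d.
q = Δh / Σ(b_i/K_i) = 4.03 / 9.637 = 0.4182 m/day.
In each layer the seepage velocity is v_i = q/n_i, so the layer transit time is t_i = b_i·n_i / q:
  layer 1 (coarse sand): t_1 = 13.3 × 0.33 / 0.4182 = 10.50 d
  layer 2 (fractured sandstone): t_2 = 2.15 × 0.06 / 0.4182 = 0.3085 d
  layer 3 (karst limestone): t_3 = 7.31 × 0.12 / 0.4182 = 2.098 d
Total t = Σ t_i = 12.90 days.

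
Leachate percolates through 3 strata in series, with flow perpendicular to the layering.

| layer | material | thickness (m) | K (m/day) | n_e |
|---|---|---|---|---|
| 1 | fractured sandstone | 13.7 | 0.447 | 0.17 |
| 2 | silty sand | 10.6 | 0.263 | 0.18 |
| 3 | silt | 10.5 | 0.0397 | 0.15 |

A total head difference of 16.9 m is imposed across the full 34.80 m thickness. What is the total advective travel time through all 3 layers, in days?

115

With flow normal to the layers, continuity requires the same specific discharge q through every layer.
Σ(b_i/K_i) = 13.7/0.447 + 10.6/0.263 + 10.5/0.0397 = 335.4 d.
q = Δh / Σ(b_i/K_i) = 16.9 / 335.4 = 0.05038 m/day.
In each layer the seepage velocity is v_i = q/n_i, so the layer transit time is t_i = b_i·n_i / q:
  layer 1 (fractured sandstone): t_1 = 13.7 × 0.17 / 0.05038 = 46.23 d
  layer 2 (silty sand): t_2 = 10.6 × 0.18 / 0.05038 = 37.87 d
  layer 3 (silt): t_3 = 10.5 × 0.15 / 0.05038 = 31.26 d
Total t = Σ t_i = 115.4 days.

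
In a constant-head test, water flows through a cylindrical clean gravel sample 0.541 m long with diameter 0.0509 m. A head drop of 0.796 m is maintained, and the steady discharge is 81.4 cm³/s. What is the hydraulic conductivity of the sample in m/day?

Cross-sectional area A = π·(d/2)² = π × (0.0509/2)² = 0.002035 m².
Convert discharge: 81.4 cm³/s = 8.140e-05 m³/s.
Darcy's law rearranged: K = Q·L / (A·Δh) = 8.140e-05 × 0.541 / (0.002035 × 0.796) = 0.02719 m/s = 2349 m/day.

2350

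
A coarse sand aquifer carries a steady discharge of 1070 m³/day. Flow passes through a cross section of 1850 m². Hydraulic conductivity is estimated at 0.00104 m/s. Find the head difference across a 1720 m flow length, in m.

Convert K: 0.00104 m/s × 86400 = 89.86 m/day.
From Q = K·A·i, i = Q / (K·A) = 1070 / (89.86 × 1850) = 0.006437.
Head loss Δh = i · L = 0.006437 × 1720 = 11.07 m.

11.1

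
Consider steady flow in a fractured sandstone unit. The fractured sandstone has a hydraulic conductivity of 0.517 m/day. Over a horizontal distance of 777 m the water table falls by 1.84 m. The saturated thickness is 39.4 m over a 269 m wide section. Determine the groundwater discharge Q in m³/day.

Cross-sectional area A = 269 × 39.4 = 10599 m².
Hydraulic gradient i = Δh / L = 1.84 / 777 = 0.002368.
Darcy's law: Q = K · A · i = 0.5170 × 10599 × 0.002368 = 12.98 m³/day.

13.0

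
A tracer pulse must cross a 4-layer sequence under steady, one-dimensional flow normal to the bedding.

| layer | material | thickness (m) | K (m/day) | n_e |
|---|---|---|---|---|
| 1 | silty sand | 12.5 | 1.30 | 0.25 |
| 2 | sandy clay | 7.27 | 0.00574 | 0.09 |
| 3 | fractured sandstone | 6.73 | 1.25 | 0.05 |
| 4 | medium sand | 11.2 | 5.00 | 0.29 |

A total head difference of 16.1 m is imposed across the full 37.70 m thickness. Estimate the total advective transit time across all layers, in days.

With flow normal to the layers, continuity requires the same specific discharge q through every layer.
Σ(b_i/K_i) = 12.5/1.30 + 7.27/0.00574 + 6.73/1.25 + 11.2/5.00 = 1284 d.
q = Δh / Σ(b_i/K_i) = 16.1 / 1284 = 0.01254 m/day.
In each layer the seepage velocity is v_i = q/n_i, so the layer transit time is t_i = b_i·n_i / q:
  layer 1 (silty sand): t_1 = 12.5 × 0.25 / 0.01254 = 249.2 d
  layer 2 (sandy clay): t_2 = 7.27 × 0.09 / 0.01254 = 52.17 d
  layer 3 (fractured sandstone): t_3 = 6.73 × 0.05 / 0.01254 = 26.83 d
  layer 4 (medium sand): t_4 = 11.2 × 0.29 / 0.01254 = 259.0 d
Total t = Σ t_i = 587.2 days.

587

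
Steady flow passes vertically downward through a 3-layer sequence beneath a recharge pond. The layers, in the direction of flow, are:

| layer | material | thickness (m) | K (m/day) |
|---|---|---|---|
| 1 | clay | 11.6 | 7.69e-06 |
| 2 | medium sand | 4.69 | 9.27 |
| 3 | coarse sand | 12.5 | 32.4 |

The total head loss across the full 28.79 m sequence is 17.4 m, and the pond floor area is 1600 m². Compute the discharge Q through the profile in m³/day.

0.0185

Flow is perpendicular to layering, so the layers act in series and the equivalent K is the thickness-weighted harmonic mean.
Total thickness L = 11.6 + 4.69 + 12.5 = 28.79 m.
Σ(b_i/K_i) = 11.6/7.69e-06 + 4.69/9.27 + 12.5/32.4 = 1.508e+06 d.
K_eq = L / Σ(b_i/K_i) = 28.79 / 1.508e+06 = 1.909e-05 m/day.
Q = K_eq · A · (Δh/L) = 1.909e-05 × 1600 × (17.4/28.79) = 0.01846 m³/day.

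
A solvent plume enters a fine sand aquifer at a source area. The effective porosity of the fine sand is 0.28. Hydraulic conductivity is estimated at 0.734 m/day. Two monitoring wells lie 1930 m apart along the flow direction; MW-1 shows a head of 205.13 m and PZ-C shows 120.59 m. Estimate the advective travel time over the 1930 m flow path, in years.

Hydraulic gradient i = (205.13 − 120.59) / 1930 = 84.54 / 1930 = 0.04380.
Darcy flux q = K · i = 0.7340 × 0.04380 = 0.03215 m/day.
Seepage velocity v = q / n_e = 0.03215 / 0.28 = 0.1148 m/day.
Travel time t = L / v = 1930 / 0.1148 = 16808 days = 46.02 years.

46.0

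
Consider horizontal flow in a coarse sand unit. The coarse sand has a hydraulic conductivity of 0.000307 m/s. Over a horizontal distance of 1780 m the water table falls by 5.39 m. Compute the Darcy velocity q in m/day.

Convert K: 0.000307 m/s × 86400 = 26.52 m/day.
Hydraulic gradient i = Δh / L = 5.39 / 1780 = 0.003028.
Specific discharge q = K · i = 26.52 × 0.003028 = 0.08032 m/day.

0.0803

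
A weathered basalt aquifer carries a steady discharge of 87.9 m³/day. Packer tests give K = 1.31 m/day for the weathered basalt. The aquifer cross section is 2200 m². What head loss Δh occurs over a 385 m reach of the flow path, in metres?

From Q = K·A·i, i = Q / (K·A) = 87.9 / (1.310 × 2200) = 0.03050.
Head loss Δh = i · L = 0.03050 × 385 = 11.74 m.

11.7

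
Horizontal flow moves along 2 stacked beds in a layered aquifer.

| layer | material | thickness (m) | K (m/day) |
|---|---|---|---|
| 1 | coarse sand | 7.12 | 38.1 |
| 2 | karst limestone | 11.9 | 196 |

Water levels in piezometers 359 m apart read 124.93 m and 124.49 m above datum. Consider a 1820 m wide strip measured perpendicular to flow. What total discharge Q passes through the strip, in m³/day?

Flow is parallel to layering, so each bed carries its own Darcy discharge and the transmissivities add.
Σ(K_i·b_i) = 38.1×7.12 + 196×11.9 = 2604 m²/day.
Hydraulic gradient i = (124.93 − 124.49) / 359 = 0.44 / 359 = 0.001226.
Q = Σ(K_i·b_i) · W · i = 2604 × 1820 × 0.001226 = 5808 m³/day.

5810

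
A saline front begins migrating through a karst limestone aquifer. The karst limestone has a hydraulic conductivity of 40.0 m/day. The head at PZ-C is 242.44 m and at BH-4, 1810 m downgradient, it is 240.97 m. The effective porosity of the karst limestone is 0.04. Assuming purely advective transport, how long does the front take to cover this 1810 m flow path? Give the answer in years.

Hydraulic gradient i = (242.44 − 240.97) / 1810 = 1.47 / 1810 = 0.0008122.
Darcy flux q = K · i = 40.00 × 0.0008122 = 0.03249 m/day.
Seepage velocity v = q / n_e = 0.03249 / 0.04 = 0.8122 m/day.
Travel time t = L / v = 1810 / 0.8122 = 2229 days = 6.102 years.

6.10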